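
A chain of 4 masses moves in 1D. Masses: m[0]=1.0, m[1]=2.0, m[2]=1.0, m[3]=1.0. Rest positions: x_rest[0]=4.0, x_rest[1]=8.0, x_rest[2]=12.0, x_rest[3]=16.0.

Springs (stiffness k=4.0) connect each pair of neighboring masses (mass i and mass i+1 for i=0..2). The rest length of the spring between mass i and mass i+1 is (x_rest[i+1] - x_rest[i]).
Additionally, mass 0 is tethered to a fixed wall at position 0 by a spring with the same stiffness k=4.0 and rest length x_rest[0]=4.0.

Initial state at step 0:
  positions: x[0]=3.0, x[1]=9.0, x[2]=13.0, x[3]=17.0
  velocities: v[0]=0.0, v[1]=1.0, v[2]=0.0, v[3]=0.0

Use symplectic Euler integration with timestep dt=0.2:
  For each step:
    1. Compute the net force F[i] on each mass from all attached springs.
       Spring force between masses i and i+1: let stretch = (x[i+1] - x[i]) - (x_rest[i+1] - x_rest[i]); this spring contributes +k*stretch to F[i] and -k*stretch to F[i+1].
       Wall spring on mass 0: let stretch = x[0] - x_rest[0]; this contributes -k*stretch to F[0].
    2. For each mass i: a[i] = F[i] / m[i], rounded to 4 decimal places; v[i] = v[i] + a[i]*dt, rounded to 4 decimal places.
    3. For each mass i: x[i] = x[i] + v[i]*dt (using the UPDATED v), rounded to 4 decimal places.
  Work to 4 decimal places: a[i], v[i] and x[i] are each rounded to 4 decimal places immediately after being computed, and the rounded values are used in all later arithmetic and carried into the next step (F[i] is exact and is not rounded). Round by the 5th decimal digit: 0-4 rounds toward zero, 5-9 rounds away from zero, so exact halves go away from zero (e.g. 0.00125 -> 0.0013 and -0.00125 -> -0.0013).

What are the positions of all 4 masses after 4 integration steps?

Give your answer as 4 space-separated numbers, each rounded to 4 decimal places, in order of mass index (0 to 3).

Answer: 5.7936 8.7221 12.9694 17.0024

Derivation:
Step 0: x=[3.0000 9.0000 13.0000 17.0000] v=[0.0000 1.0000 0.0000 0.0000]
Step 1: x=[3.4800 9.0400 13.0000 17.0000] v=[2.4000 0.2000 0.0000 0.0000]
Step 2: x=[4.2928 8.9520 13.0064 17.0000] v=[4.0640 -0.4400 0.0320 0.0000]
Step 3: x=[5.1642 8.8156 13.0031 17.0010] v=[4.3571 -0.6819 -0.0166 0.0051]
Step 4: x=[5.7936 8.7221 12.9694 17.0024] v=[3.1469 -0.4675 -0.1683 0.0068]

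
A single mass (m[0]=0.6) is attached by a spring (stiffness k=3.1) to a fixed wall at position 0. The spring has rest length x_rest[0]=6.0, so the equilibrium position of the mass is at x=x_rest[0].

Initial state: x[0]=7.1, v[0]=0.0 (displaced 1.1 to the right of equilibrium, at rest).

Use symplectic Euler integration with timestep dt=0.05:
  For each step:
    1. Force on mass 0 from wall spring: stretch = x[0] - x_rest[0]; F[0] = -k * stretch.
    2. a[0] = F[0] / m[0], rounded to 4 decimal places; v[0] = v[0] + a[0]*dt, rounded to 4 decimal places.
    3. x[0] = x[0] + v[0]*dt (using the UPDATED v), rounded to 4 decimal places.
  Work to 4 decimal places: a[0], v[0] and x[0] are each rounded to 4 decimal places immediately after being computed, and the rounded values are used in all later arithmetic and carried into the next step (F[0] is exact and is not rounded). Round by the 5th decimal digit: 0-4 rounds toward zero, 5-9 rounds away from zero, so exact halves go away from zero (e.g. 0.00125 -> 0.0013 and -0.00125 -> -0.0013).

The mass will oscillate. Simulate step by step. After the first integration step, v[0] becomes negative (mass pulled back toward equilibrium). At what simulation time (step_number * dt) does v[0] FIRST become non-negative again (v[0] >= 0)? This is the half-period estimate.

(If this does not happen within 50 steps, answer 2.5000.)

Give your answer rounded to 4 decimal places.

Answer: 1.4000

Derivation:
Step 0: x=[7.1000] v=[0.0000]
Step 1: x=[7.0858] v=[-0.2842]
Step 2: x=[7.0576] v=[-0.5647]
Step 3: x=[7.0157] v=[-0.8379]
Step 4: x=[6.9607] v=[-1.1003]
Step 5: x=[6.8933] v=[-1.3485]
Step 6: x=[6.8143] v=[-1.5793]
Step 7: x=[6.7248] v=[-1.7897]
Step 8: x=[6.6260] v=[-1.9769]
Step 9: x=[6.5191] v=[-2.1386]
Step 10: x=[6.4055] v=[-2.2727]
Step 11: x=[6.2866] v=[-2.3775]
Step 12: x=[6.1640] v=[-2.4515]
Step 13: x=[6.0393] v=[-2.4939]
Step 14: x=[5.9141] v=[-2.5041]
Step 15: x=[5.7900] v=[-2.4819]
Step 16: x=[5.6686] v=[-2.4277]
Step 17: x=[5.5515] v=[-2.3421]
Step 18: x=[5.4402] v=[-2.2262]
Step 19: x=[5.3361] v=[-2.0816]
Step 20: x=[5.2406] v=[-1.9101]
Step 21: x=[5.1549] v=[-1.7139]
Step 22: x=[5.0801] v=[-1.4956]
Step 23: x=[5.0172] v=[-1.2580]
Step 24: x=[4.9670] v=[-1.0041]
Step 25: x=[4.9301] v=[-0.7372]
Step 26: x=[4.9071] v=[-0.4608]
Step 27: x=[4.8982] v=[-0.1785]
Step 28: x=[4.9035] v=[0.1061]
First v>=0 after going negative at step 28, time=1.4000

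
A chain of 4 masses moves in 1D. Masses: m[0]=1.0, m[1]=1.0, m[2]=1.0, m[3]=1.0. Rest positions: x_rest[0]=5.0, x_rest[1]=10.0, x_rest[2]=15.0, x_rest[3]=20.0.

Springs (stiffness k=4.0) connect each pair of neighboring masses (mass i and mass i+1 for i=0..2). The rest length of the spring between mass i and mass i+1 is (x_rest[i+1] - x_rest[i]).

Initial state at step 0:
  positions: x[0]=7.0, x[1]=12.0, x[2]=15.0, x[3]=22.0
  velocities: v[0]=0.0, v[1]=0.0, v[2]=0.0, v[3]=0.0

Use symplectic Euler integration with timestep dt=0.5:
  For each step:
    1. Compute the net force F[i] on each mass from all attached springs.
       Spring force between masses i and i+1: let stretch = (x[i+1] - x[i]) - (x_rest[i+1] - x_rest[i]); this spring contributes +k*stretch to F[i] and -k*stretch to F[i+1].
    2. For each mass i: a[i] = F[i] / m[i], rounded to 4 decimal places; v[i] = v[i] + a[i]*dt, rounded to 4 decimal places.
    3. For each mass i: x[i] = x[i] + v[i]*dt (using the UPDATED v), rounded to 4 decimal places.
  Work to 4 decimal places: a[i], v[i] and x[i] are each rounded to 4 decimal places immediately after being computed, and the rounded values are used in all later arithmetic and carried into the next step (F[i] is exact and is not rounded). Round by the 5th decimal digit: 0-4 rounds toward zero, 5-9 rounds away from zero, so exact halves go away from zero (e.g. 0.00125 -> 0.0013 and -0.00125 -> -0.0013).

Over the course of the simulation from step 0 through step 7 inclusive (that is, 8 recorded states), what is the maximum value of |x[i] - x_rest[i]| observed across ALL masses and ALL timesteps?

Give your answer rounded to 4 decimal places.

Step 0: x=[7.0000 12.0000 15.0000 22.0000] v=[0.0000 0.0000 0.0000 0.0000]
Step 1: x=[7.0000 10.0000 19.0000 20.0000] v=[0.0000 -4.0000 8.0000 -4.0000]
Step 2: x=[5.0000 14.0000 15.0000 22.0000] v=[-4.0000 8.0000 -8.0000 4.0000]
Step 3: x=[7.0000 10.0000 17.0000 22.0000] v=[4.0000 -8.0000 4.0000 0.0000]
Step 4: x=[7.0000 10.0000 17.0000 22.0000] v=[0.0000 0.0000 0.0000 0.0000]
Step 5: x=[5.0000 14.0000 15.0000 22.0000] v=[-4.0000 8.0000 -4.0000 0.0000]
Step 6: x=[7.0000 10.0000 19.0000 20.0000] v=[4.0000 -8.0000 8.0000 -4.0000]
Step 7: x=[7.0000 12.0000 15.0000 22.0000] v=[0.0000 4.0000 -8.0000 4.0000]
Max displacement = 4.0000

Answer: 4.0000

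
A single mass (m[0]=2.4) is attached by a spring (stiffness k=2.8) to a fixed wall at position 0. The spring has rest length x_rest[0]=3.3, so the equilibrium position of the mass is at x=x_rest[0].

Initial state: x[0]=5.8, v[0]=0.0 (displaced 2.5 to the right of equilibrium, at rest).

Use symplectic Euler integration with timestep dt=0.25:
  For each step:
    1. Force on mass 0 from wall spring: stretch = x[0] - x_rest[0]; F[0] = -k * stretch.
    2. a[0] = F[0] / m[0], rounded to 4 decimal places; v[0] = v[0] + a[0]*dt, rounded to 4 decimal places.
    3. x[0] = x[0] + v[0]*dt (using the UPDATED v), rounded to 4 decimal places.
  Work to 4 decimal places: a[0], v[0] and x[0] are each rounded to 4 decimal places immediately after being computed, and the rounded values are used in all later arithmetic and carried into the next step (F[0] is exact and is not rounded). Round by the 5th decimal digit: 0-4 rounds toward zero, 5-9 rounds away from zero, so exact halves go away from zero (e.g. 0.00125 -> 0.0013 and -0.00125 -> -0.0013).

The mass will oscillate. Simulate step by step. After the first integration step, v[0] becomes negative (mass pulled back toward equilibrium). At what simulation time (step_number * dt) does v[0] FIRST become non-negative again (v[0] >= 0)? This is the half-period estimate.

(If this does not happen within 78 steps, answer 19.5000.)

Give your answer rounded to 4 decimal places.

Answer: 3.0000

Derivation:
Step 0: x=[5.8000] v=[0.0000]
Step 1: x=[5.6177] v=[-0.7292]
Step 2: x=[5.2664] v=[-1.4052]
Step 3: x=[4.7717] v=[-1.9787]
Step 4: x=[4.1697] v=[-2.4080]
Step 5: x=[3.5043] v=[-2.6617]
Step 6: x=[2.8240] v=[-2.7213]
Step 7: x=[2.1784] v=[-2.5825]
Step 8: x=[1.6146] v=[-2.2554]
Step 9: x=[1.1737] v=[-1.7638]
Step 10: x=[0.8878] v=[-1.1436]
Step 11: x=[0.7778] v=[-0.4401]
Step 12: x=[0.8517] v=[0.2956]
First v>=0 after going negative at step 12, time=3.0000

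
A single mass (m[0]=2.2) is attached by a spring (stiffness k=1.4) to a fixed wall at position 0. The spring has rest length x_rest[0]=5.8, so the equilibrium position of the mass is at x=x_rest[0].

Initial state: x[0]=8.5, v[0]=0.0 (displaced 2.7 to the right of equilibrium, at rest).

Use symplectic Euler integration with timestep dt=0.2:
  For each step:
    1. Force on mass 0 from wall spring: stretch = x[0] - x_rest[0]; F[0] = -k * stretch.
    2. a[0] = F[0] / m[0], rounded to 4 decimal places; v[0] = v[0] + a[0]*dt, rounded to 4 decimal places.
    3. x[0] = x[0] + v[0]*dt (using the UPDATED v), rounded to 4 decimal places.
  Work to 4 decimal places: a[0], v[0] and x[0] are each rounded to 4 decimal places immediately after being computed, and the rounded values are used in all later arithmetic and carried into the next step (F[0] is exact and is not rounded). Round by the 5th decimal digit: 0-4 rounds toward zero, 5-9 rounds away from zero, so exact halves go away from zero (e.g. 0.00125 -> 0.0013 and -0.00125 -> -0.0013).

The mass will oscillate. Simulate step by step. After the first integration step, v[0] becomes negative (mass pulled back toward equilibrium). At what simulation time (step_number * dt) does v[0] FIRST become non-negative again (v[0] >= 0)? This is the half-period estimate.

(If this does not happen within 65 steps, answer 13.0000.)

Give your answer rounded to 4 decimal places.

Step 0: x=[8.5000] v=[0.0000]
Step 1: x=[8.4313] v=[-0.3436]
Step 2: x=[8.2956] v=[-0.6785]
Step 3: x=[8.0964] v=[-0.9961]
Step 4: x=[7.8387] v=[-1.2884]
Step 5: x=[7.5291] v=[-1.5479]
Step 6: x=[7.1755] v=[-1.7680]
Step 7: x=[6.7869] v=[-1.9431]
Step 8: x=[6.3732] v=[-2.0687]
Step 9: x=[5.9449] v=[-2.1417]
Step 10: x=[5.5129] v=[-2.1601]
Step 11: x=[5.0882] v=[-2.1236]
Step 12: x=[4.6816] v=[-2.0330]
Step 13: x=[4.3035] v=[-1.8907]
Step 14: x=[3.9635] v=[-1.7002]
Step 15: x=[3.6702] v=[-1.4665]
Step 16: x=[3.4311] v=[-1.1954]
Step 17: x=[3.2523] v=[-0.8939]
Step 18: x=[3.1384] v=[-0.5696]
Step 19: x=[3.0922] v=[-0.2309]
Step 20: x=[3.1149] v=[0.1137]
First v>=0 after going negative at step 20, time=4.0000

Answer: 4.0000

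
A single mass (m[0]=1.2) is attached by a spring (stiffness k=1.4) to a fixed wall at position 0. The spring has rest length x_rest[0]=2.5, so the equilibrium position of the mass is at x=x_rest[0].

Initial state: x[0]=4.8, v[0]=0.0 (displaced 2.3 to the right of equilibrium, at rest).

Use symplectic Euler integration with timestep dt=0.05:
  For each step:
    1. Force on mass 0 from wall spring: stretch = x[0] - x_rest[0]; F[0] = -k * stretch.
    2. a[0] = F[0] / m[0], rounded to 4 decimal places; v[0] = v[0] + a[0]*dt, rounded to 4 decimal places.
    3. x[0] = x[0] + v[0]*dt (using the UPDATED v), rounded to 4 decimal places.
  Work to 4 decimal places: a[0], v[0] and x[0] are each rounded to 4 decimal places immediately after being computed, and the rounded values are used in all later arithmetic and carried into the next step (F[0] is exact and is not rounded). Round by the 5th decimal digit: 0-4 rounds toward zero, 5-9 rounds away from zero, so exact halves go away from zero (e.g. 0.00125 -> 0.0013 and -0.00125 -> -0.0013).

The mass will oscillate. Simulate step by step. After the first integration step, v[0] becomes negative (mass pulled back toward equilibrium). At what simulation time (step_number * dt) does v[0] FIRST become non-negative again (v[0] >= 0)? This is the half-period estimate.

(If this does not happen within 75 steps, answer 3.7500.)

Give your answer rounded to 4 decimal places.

Step 0: x=[4.8000] v=[0.0000]
Step 1: x=[4.7933] v=[-0.1342]
Step 2: x=[4.7799] v=[-0.2680]
Step 3: x=[4.7599] v=[-0.4010]
Step 4: x=[4.7333] v=[-0.5328]
Step 5: x=[4.7001] v=[-0.6631]
Step 6: x=[4.6605] v=[-0.7914]
Step 7: x=[4.6146] v=[-0.9174]
Step 8: x=[4.5626] v=[-1.0408]
Step 9: x=[4.5045] v=[-1.1611]
Step 10: x=[4.4406] v=[-1.2780]
Step 11: x=[4.3710] v=[-1.3912]
Step 12: x=[4.2960] v=[-1.5003]
Step 13: x=[4.2157] v=[-1.6051]
Step 14: x=[4.1304] v=[-1.7052]
Step 15: x=[4.0404] v=[-1.8003]
Step 16: x=[3.9459] v=[-1.8902]
Step 17: x=[3.8472] v=[-1.9745]
Step 18: x=[3.7445] v=[-2.0531]
Step 19: x=[3.6382] v=[-2.1257]
Step 20: x=[3.5286] v=[-2.1921]
Step 21: x=[3.4160] v=[-2.2521]
Step 22: x=[3.3007] v=[-2.3055]
Step 23: x=[3.1831] v=[-2.3522]
Step 24: x=[3.0635] v=[-2.3921]
Step 25: x=[2.9423] v=[-2.4250]
Step 26: x=[2.8198] v=[-2.4508]
Step 27: x=[2.6963] v=[-2.4695]
Step 28: x=[2.5723] v=[-2.4810]
Step 29: x=[2.4480] v=[-2.4852]
Step 30: x=[2.3239] v=[-2.4822]
Step 31: x=[2.2003] v=[-2.4719]
Step 32: x=[2.0776] v=[-2.4544]
Step 33: x=[1.9561] v=[-2.4298]
Step 34: x=[1.8362] v=[-2.3981]
Step 35: x=[1.7182] v=[-2.3594]
Step 36: x=[1.6025] v=[-2.3138]
Step 37: x=[1.4894] v=[-2.2614]
Step 38: x=[1.3793] v=[-2.2025]
Step 39: x=[1.2724] v=[-2.1371]
Step 40: x=[1.1691] v=[-2.0655]
Step 41: x=[1.0697] v=[-1.9879]
Step 42: x=[0.9745] v=[-1.9045]
Step 43: x=[0.8837] v=[-1.8155]
Step 44: x=[0.7976] v=[-1.7212]
Step 45: x=[0.7165] v=[-1.6219]
Step 46: x=[0.6406] v=[-1.5179]
Step 47: x=[0.5701] v=[-1.4094]
Step 48: x=[0.5053] v=[-1.2968]
Step 49: x=[0.4463] v=[-1.1804]
Step 50: x=[0.3933] v=[-1.0606]
Step 51: x=[0.3464] v=[-0.9377]
Step 52: x=[0.3058] v=[-0.8121]
Step 53: x=[0.2716] v=[-0.6841]
Step 54: x=[0.2439] v=[-0.5541]
Step 55: x=[0.2228] v=[-0.4225]
Step 56: x=[0.2083] v=[-0.2897]
Step 57: x=[0.2005] v=[-0.1560]
Step 58: x=[0.1994] v=[-0.0219]
Step 59: x=[0.2050] v=[0.1123]
First v>=0 after going negative at step 59, time=2.9500

Answer: 2.9500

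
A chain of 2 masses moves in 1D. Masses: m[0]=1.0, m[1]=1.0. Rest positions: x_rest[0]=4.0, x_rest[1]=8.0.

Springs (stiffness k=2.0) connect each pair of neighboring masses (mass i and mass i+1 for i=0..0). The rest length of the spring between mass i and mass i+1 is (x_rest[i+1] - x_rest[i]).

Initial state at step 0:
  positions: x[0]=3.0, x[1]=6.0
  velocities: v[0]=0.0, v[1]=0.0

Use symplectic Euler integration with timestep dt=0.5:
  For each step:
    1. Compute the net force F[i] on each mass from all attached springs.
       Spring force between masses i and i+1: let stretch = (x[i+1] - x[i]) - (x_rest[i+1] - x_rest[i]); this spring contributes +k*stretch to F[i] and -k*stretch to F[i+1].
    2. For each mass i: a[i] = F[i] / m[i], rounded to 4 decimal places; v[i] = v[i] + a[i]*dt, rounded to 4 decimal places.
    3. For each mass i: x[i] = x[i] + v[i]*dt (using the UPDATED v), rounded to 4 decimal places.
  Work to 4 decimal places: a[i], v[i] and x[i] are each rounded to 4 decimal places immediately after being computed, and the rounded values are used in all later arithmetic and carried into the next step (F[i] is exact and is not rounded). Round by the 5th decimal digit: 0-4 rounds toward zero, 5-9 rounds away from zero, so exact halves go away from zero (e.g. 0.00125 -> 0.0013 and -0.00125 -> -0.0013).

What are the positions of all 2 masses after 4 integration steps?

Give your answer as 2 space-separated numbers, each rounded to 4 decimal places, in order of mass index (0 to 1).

Answer: 2.5000 6.5000

Derivation:
Step 0: x=[3.0000 6.0000] v=[0.0000 0.0000]
Step 1: x=[2.5000 6.5000] v=[-1.0000 1.0000]
Step 2: x=[2.0000 7.0000] v=[-1.0000 1.0000]
Step 3: x=[2.0000 7.0000] v=[0.0000 0.0000]
Step 4: x=[2.5000 6.5000] v=[1.0000 -1.0000]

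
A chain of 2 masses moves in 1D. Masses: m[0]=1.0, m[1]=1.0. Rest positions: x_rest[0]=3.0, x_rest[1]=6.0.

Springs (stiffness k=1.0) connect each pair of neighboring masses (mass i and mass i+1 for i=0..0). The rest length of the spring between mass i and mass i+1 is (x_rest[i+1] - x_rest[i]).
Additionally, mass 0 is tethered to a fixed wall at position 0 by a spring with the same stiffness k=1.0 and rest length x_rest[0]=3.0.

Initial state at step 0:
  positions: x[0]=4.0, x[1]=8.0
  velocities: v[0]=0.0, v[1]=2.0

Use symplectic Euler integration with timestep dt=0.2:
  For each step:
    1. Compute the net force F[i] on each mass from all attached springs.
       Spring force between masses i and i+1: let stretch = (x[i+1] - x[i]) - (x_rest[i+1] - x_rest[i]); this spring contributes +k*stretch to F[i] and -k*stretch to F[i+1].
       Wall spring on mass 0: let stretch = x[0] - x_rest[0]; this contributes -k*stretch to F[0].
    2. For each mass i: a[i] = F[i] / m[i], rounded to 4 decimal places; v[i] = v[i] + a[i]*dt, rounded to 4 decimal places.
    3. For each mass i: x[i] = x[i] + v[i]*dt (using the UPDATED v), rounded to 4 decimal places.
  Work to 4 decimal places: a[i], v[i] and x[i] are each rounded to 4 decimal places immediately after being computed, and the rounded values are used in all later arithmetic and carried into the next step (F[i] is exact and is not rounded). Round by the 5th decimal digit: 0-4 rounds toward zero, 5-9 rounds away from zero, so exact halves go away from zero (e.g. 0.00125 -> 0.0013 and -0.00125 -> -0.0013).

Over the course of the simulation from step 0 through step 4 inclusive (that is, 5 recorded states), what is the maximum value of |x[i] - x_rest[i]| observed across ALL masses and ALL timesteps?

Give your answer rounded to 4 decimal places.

Answer: 3.0707

Derivation:
Step 0: x=[4.0000 8.0000] v=[0.0000 2.0000]
Step 1: x=[4.0000 8.3600] v=[0.0000 1.8000]
Step 2: x=[4.0144 8.6656] v=[0.0720 1.5280]
Step 3: x=[4.0543 8.9052] v=[0.1994 1.1978]
Step 4: x=[4.1260 9.0707] v=[0.3587 0.8276]
Max displacement = 3.0707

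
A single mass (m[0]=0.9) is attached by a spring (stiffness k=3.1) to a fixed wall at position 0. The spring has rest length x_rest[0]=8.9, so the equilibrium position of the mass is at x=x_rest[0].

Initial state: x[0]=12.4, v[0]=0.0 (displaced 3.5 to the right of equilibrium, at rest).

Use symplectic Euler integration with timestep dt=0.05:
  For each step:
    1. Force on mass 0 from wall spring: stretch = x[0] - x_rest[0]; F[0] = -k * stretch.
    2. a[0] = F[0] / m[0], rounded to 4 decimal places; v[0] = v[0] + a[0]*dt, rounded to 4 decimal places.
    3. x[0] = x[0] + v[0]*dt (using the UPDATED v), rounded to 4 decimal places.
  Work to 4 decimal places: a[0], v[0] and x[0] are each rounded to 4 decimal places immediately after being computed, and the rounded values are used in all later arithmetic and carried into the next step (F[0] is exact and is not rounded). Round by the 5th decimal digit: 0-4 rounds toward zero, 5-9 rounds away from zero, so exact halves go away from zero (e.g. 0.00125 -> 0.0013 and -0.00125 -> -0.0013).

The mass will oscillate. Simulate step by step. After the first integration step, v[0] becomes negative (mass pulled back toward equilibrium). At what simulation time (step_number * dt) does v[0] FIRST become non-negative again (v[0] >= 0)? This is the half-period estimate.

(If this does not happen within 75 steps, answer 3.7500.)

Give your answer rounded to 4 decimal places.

Answer: 1.7000

Derivation:
Step 0: x=[12.4000] v=[0.0000]
Step 1: x=[12.3699] v=[-0.6028]
Step 2: x=[12.3099] v=[-1.2004]
Step 3: x=[12.2205] v=[-1.7877]
Step 4: x=[12.1025] v=[-2.3596]
Step 5: x=[11.9569] v=[-2.9111]
Step 6: x=[11.7850] v=[-3.4376]
Step 7: x=[11.5883] v=[-3.9345]
Step 8: x=[11.3684] v=[-4.3975]
Step 9: x=[11.1273] v=[-4.8226]
Step 10: x=[10.8670] v=[-5.2062]
Step 11: x=[10.5898] v=[-5.5450]
Step 12: x=[10.2980] v=[-5.8360]
Step 13: x=[9.9942] v=[-6.0768]
Step 14: x=[9.6809] v=[-6.2652]
Step 15: x=[9.3609] v=[-6.3997]
Step 16: x=[9.0369] v=[-6.4791]
Step 17: x=[8.7118] v=[-6.5027]
Step 18: x=[8.3883] v=[-6.4703]
Step 19: x=[8.0692] v=[-6.3822]
Step 20: x=[7.7572] v=[-6.2391]
Step 21: x=[7.4551] v=[-6.0423]
Step 22: x=[7.1654] v=[-5.7935]
Step 23: x=[6.8907] v=[-5.4948]
Step 24: x=[6.6333] v=[-5.1488]
Step 25: x=[6.3954] v=[-4.7584]
Step 26: x=[6.1790] v=[-4.3271]
Step 27: x=[5.9861] v=[-3.8585]
Step 28: x=[5.8183] v=[-3.3567]
Step 29: x=[5.6770] v=[-2.8260]
Step 30: x=[5.5635] v=[-2.2709]
Step 31: x=[5.4787] v=[-1.6963]
Step 32: x=[5.4233] v=[-1.1071]
Step 33: x=[5.3979] v=[-0.5083]
Step 34: x=[5.4026] v=[0.0948]
First v>=0 after going negative at step 34, time=1.7000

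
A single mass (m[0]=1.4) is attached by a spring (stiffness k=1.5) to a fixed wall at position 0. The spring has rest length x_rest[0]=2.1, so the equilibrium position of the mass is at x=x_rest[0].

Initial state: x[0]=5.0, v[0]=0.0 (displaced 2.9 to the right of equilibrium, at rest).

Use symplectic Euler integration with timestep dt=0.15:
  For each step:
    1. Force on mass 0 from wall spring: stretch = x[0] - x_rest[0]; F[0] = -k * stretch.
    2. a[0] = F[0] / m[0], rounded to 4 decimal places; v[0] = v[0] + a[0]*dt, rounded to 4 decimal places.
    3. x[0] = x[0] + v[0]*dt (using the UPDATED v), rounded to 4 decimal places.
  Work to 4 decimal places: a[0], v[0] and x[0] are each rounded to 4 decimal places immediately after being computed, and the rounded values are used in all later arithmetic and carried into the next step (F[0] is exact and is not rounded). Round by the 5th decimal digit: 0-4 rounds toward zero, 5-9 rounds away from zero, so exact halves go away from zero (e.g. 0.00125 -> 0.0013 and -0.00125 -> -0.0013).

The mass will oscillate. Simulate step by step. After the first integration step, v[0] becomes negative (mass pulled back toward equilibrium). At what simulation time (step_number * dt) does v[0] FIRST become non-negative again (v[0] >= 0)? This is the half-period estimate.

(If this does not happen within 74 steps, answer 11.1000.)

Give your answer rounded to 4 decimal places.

Answer: 3.1500

Derivation:
Step 0: x=[5.0000] v=[0.0000]
Step 1: x=[4.9301] v=[-0.4661]
Step 2: x=[4.7920] v=[-0.9209]
Step 3: x=[4.5890] v=[-1.3535]
Step 4: x=[4.3260] v=[-1.7535]
Step 5: x=[4.0093] v=[-2.1113]
Step 6: x=[3.6466] v=[-2.4182]
Step 7: x=[3.2466] v=[-2.6668]
Step 8: x=[2.8189] v=[-2.8511]
Step 9: x=[2.3739] v=[-2.9666]
Step 10: x=[1.9223] v=[-3.0106]
Step 11: x=[1.4750] v=[-2.9820]
Step 12: x=[1.0428] v=[-2.8816]
Step 13: x=[0.6360] v=[-2.7117]
Step 14: x=[0.2645] v=[-2.4764]
Step 15: x=[-0.0627] v=[-2.1814]
Step 16: x=[-0.3378] v=[-1.8338]
Step 17: x=[-0.5541] v=[-1.4420]
Step 18: x=[-0.7064] v=[-1.0154]
Step 19: x=[-0.7911] v=[-0.5644]
Step 20: x=[-0.8061] v=[-0.0998]
Step 21: x=[-0.7510] v=[0.3673]
First v>=0 after going negative at step 21, time=3.1500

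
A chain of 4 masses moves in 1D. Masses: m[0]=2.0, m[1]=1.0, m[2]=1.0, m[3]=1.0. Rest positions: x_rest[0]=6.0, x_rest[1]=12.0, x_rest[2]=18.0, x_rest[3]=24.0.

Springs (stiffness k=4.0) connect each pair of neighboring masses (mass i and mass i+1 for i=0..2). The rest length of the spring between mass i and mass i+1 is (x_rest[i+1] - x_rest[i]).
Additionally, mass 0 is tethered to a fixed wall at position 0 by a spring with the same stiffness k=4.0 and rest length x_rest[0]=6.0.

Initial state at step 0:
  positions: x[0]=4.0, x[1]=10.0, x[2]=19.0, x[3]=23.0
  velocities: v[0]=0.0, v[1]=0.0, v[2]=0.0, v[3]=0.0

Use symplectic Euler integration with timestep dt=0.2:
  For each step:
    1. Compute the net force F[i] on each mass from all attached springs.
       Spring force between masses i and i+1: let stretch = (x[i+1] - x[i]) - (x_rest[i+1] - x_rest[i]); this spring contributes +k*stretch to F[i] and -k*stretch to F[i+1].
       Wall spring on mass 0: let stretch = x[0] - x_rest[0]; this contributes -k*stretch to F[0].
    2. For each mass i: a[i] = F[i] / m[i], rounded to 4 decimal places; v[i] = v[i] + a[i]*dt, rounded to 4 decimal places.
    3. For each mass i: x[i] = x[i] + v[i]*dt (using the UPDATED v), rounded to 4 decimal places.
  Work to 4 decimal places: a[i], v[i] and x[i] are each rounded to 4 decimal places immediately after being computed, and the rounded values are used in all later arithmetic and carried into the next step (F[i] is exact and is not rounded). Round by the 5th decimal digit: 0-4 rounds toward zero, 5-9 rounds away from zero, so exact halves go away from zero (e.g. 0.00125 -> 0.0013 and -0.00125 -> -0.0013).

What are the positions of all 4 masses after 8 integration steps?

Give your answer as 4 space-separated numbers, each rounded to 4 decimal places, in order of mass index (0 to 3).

Answer: 7.4460 11.2943 18.4704 21.7467

Derivation:
Step 0: x=[4.0000 10.0000 19.0000 23.0000] v=[0.0000 0.0000 0.0000 0.0000]
Step 1: x=[4.1600 10.4800 18.2000 23.3200] v=[0.8000 2.4000 -4.0000 1.6000]
Step 2: x=[4.4928 11.1840 16.9840 23.7808] v=[1.6640 3.5200 -6.0800 2.3040]
Step 3: x=[5.0015 11.7454 15.9275 24.1141] v=[2.5434 2.8070 -5.2826 1.6666]
Step 4: x=[5.6496 11.8969 15.5117 24.0976] v=[3.2404 0.7576 -2.0790 -0.0827]
Step 5: x=[6.3455 11.6272 15.8913 23.6673] v=[3.4795 -1.3484 1.8979 -2.1514]
Step 6: x=[6.9563 11.1947 16.8328 22.9529] v=[3.0540 -2.1625 4.7074 -3.5722]
Step 7: x=[7.3497 10.9862 17.8514 22.2192] v=[1.9668 -1.0427 5.0930 -3.6683]
Step 8: x=[7.4460 11.2943 18.4704 21.7467] v=[0.4815 1.5403 3.0951 -2.3625]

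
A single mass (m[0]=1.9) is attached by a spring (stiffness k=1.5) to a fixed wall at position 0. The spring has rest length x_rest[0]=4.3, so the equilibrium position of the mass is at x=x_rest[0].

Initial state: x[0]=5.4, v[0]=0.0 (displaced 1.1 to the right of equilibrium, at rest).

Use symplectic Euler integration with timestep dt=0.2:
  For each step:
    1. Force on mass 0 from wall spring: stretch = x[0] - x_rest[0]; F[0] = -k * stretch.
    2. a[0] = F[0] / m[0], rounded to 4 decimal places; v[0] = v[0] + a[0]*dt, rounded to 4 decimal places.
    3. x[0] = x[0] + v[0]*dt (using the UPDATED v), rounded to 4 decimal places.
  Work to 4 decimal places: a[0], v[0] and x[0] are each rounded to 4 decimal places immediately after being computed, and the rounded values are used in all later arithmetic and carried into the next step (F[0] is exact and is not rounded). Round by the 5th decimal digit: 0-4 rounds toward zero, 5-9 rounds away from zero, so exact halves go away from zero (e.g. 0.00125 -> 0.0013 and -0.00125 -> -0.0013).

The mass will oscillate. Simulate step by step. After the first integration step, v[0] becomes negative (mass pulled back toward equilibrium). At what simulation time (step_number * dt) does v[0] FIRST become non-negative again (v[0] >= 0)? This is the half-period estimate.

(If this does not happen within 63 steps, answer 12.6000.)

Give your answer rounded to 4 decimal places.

Step 0: x=[5.4000] v=[0.0000]
Step 1: x=[5.3653] v=[-0.1737]
Step 2: x=[5.2969] v=[-0.3419]
Step 3: x=[5.1970] v=[-0.4993]
Step 4: x=[5.0688] v=[-0.6409]
Step 5: x=[4.9163] v=[-0.7623]
Step 6: x=[4.7444] v=[-0.8596]
Step 7: x=[4.5584] v=[-0.9298]
Step 8: x=[4.3643] v=[-0.9706]
Step 9: x=[4.1681] v=[-0.9808]
Step 10: x=[3.9761] v=[-0.9600]
Step 11: x=[3.7943] v=[-0.9089]
Step 12: x=[3.6285] v=[-0.8291]
Step 13: x=[3.4839] v=[-0.7231]
Step 14: x=[3.3651] v=[-0.5942]
Step 15: x=[3.2758] v=[-0.4466]
Step 16: x=[3.2188] v=[-0.2849]
Step 17: x=[3.1960] v=[-0.1142]
Step 18: x=[3.2080] v=[0.0601]
First v>=0 after going negative at step 18, time=3.6000

Answer: 3.6000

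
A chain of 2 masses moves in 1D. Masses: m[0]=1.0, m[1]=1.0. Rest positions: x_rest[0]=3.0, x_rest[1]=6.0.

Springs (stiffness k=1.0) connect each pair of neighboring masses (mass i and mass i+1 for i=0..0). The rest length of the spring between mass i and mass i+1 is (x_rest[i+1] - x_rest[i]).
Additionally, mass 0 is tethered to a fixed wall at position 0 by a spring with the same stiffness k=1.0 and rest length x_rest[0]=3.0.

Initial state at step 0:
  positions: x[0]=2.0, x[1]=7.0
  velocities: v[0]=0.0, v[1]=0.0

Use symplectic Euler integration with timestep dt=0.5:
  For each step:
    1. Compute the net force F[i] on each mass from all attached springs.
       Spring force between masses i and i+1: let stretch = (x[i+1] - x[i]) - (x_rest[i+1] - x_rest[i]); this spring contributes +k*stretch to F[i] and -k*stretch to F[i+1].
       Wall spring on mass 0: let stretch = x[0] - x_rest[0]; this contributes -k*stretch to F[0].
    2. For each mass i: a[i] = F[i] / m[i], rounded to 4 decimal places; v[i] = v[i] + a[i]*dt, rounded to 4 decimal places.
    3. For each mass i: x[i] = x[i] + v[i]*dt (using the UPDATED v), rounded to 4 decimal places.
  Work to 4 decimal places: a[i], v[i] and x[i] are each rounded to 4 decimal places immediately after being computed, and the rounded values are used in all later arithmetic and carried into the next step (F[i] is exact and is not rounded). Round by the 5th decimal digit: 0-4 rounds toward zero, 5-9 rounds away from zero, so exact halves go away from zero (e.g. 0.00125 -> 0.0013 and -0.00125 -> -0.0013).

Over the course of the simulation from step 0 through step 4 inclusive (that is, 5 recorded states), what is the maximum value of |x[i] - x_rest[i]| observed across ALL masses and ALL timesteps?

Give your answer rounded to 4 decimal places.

Step 0: x=[2.0000 7.0000] v=[0.0000 0.0000]
Step 1: x=[2.7500 6.5000] v=[1.5000 -1.0000]
Step 2: x=[3.7500 5.8125] v=[2.0000 -1.3750]
Step 3: x=[4.3282 5.3594] v=[1.1563 -0.9063]
Step 4: x=[4.0821 5.3985] v=[-0.4922 0.0781]
Max displacement = 1.3282

Answer: 1.3282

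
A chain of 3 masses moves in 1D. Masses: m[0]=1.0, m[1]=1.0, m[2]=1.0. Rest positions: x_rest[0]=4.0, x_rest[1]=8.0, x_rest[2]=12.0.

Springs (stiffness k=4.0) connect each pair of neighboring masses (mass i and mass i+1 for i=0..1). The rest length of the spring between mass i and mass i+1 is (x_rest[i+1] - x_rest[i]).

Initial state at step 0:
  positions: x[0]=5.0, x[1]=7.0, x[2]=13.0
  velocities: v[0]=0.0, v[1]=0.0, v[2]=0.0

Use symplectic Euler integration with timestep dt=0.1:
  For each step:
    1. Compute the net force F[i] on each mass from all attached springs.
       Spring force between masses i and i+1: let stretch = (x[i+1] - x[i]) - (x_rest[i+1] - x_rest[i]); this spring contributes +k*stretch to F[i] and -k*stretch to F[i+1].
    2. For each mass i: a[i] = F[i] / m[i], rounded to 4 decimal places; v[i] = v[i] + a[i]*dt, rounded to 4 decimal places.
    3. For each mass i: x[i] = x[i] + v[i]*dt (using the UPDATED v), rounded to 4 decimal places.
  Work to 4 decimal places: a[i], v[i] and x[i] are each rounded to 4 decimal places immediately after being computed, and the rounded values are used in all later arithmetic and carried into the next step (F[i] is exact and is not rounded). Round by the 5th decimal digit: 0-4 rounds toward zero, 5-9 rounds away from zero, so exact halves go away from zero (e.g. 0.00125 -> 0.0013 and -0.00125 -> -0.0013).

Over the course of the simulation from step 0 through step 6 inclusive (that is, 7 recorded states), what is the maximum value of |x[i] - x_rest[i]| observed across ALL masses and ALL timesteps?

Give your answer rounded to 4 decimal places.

Step 0: x=[5.0000 7.0000 13.0000] v=[0.0000 0.0000 0.0000]
Step 1: x=[4.9200 7.1600 12.9200] v=[-0.8000 1.6000 -0.8000]
Step 2: x=[4.7696 7.4608 12.7696] v=[-1.5040 3.0080 -1.5040]
Step 3: x=[4.5669 7.8663 12.5669] v=[-2.0275 4.0550 -2.0275]
Step 4: x=[4.3361 8.3279 12.3361] v=[-2.3077 4.6155 -2.3077]
Step 5: x=[4.1050 8.7901 12.1050] v=[-2.3110 4.6221 -2.3110]
Step 6: x=[3.9013 9.1975 11.9013] v=[-2.0370 4.0740 -2.0370]
Max displacement = 1.1975

Answer: 1.1975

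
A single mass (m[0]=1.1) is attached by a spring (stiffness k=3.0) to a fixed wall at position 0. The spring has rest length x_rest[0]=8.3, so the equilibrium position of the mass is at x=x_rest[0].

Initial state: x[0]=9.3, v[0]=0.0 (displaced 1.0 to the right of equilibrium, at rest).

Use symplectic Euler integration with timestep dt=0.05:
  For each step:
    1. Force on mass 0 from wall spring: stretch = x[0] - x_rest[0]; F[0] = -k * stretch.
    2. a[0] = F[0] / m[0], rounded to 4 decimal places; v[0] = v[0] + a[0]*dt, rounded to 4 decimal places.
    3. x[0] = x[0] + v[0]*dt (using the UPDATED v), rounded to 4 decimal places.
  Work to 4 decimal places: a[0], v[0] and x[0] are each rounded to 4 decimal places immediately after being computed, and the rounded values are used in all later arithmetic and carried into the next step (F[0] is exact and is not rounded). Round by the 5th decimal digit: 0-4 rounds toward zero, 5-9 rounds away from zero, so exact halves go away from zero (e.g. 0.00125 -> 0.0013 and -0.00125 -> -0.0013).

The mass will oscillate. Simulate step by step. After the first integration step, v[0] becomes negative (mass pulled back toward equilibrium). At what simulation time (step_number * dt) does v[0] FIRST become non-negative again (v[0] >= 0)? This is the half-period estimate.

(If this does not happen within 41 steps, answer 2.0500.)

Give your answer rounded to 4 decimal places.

Answer: 1.9500

Derivation:
Step 0: x=[9.3000] v=[0.0000]
Step 1: x=[9.2932] v=[-0.1364]
Step 2: x=[9.2796] v=[-0.2718]
Step 3: x=[9.2593] v=[-0.4054]
Step 4: x=[9.2325] v=[-0.5362]
Step 5: x=[9.1993] v=[-0.6634]
Step 6: x=[9.1600] v=[-0.7860]
Step 7: x=[9.1148] v=[-0.9033]
Step 8: x=[9.0641] v=[-1.0144]
Step 9: x=[9.0082] v=[-1.1186]
Step 10: x=[8.9474] v=[-1.2152]
Step 11: x=[8.8822] v=[-1.3035]
Step 12: x=[8.8131] v=[-1.3829]
Step 13: x=[8.7405] v=[-1.4529]
Step 14: x=[8.6649] v=[-1.5130]
Step 15: x=[8.5868] v=[-1.5628]
Step 16: x=[8.5067] v=[-1.6019]
Step 17: x=[8.4252] v=[-1.6301]
Step 18: x=[8.3428] v=[-1.6472]
Step 19: x=[8.2602] v=[-1.6530]
Step 20: x=[8.1778] v=[-1.6476]
Step 21: x=[8.0963] v=[-1.6309]
Step 22: x=[8.0161] v=[-1.6031]
Step 23: x=[7.9379] v=[-1.5644]
Step 24: x=[7.8622] v=[-1.5150]
Step 25: x=[7.7894] v=[-1.4553]
Step 26: x=[7.7201] v=[-1.3857]
Step 27: x=[7.6548] v=[-1.3066]
Step 28: x=[7.5939] v=[-1.2186]
Step 29: x=[7.5378] v=[-1.1223]
Step 30: x=[7.4869] v=[-1.0184]
Step 31: x=[7.4415] v=[-0.9075]
Step 32: x=[7.4020] v=[-0.7904]
Step 33: x=[7.3686] v=[-0.6679]
Step 34: x=[7.3416] v=[-0.5409]
Step 35: x=[7.3211] v=[-0.4102]
Step 36: x=[7.3073] v=[-0.2767]
Step 37: x=[7.3002] v=[-0.1413]
Step 38: x=[7.3000] v=[-0.0050]
Step 39: x=[7.3066] v=[0.1314]
First v>=0 after going negative at step 39, time=1.9500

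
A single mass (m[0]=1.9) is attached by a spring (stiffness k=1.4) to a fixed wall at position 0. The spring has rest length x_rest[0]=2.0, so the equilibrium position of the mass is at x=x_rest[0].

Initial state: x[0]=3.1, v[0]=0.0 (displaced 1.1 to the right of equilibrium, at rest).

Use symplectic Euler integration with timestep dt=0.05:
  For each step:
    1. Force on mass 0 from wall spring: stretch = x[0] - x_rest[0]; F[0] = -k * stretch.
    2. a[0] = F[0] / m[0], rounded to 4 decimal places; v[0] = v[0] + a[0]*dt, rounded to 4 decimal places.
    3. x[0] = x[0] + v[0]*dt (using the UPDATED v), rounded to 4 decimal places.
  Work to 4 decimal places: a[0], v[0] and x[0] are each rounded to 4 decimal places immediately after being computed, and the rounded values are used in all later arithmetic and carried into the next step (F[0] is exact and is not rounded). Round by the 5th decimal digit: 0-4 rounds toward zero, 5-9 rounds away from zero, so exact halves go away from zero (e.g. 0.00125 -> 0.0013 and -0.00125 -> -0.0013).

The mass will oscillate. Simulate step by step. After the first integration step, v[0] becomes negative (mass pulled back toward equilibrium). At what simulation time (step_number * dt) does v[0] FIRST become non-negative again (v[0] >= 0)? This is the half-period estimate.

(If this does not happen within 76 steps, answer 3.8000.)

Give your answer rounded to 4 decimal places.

Step 0: x=[3.1000] v=[0.0000]
Step 1: x=[3.0980] v=[-0.0405]
Step 2: x=[3.0940] v=[-0.0810]
Step 3: x=[3.0879] v=[-0.1213]
Step 4: x=[3.0798] v=[-0.1614]
Step 5: x=[3.0697] v=[-0.2012]
Step 6: x=[3.0577] v=[-0.2406]
Step 7: x=[3.0437] v=[-0.2796]
Step 8: x=[3.0278] v=[-0.3181]
Step 9: x=[3.0100] v=[-0.3560]
Step 10: x=[2.9903] v=[-0.3932]
Step 11: x=[2.9688] v=[-0.4297]
Step 12: x=[2.9455] v=[-0.4654]
Step 13: x=[2.9205] v=[-0.5002]
Step 14: x=[2.8938] v=[-0.5341]
Step 15: x=[2.8655] v=[-0.5670]
Step 16: x=[2.8356] v=[-0.5989]
Step 17: x=[2.8041] v=[-0.6297]
Step 18: x=[2.7711] v=[-0.6593]
Step 19: x=[2.7367] v=[-0.6877]
Step 20: x=[2.7010] v=[-0.7148]
Step 21: x=[2.6640] v=[-0.7406]
Step 22: x=[2.6257] v=[-0.7651]
Step 23: x=[2.5863] v=[-0.7882]
Step 24: x=[2.5458] v=[-0.8098]
Step 25: x=[2.5043] v=[-0.8299]
Step 26: x=[2.4619] v=[-0.8485]
Step 27: x=[2.4186] v=[-0.8655]
Step 28: x=[2.3746] v=[-0.8809]
Step 29: x=[2.3299] v=[-0.8947]
Step 30: x=[2.2846] v=[-0.9069]
Step 31: x=[2.2387] v=[-0.9174]
Step 32: x=[2.1924] v=[-0.9262]
Step 33: x=[2.1457] v=[-0.9333]
Step 34: x=[2.0988] v=[-0.9387]
Step 35: x=[2.0517] v=[-0.9423]
Step 36: x=[2.0045] v=[-0.9442]
Step 37: x=[1.9573] v=[-0.9444]
Step 38: x=[1.9102] v=[-0.9428]
Step 39: x=[1.8632] v=[-0.9395]
Step 40: x=[1.8165] v=[-0.9345]
Step 41: x=[1.7701] v=[-0.9277]
Step 42: x=[1.7241] v=[-0.9192]
Step 43: x=[1.6787] v=[-0.9090]
Step 44: x=[1.6338] v=[-0.8972]
Step 45: x=[1.5896] v=[-0.8837]
Step 46: x=[1.5462] v=[-0.8686]
Step 47: x=[1.5036] v=[-0.8519]
Step 48: x=[1.4619] v=[-0.8336]
Step 49: x=[1.4212] v=[-0.8138]
Step 50: x=[1.3816] v=[-0.7925]
Step 51: x=[1.3431] v=[-0.7697]
Step 52: x=[1.3058] v=[-0.7455]
Step 53: x=[1.2698] v=[-0.7199]
Step 54: x=[1.2352] v=[-0.6930]
Step 55: x=[1.2020] v=[-0.6648]
Step 56: x=[1.1702] v=[-0.6354]
Step 57: x=[1.1400] v=[-0.6048]
Step 58: x=[1.1113] v=[-0.5731]
Step 59: x=[1.0843] v=[-0.5404]
Step 60: x=[1.0590] v=[-0.5067]
Step 61: x=[1.0354] v=[-0.4720]
Step 62: x=[1.0136] v=[-0.4365]
Step 63: x=[0.9936] v=[-0.4002]
Step 64: x=[0.9754] v=[-0.3631]
Step 65: x=[0.9591] v=[-0.3254]
Step 66: x=[0.9447] v=[-0.2871]
Step 67: x=[0.9323] v=[-0.2482]
Step 68: x=[0.9219] v=[-0.2089]
Step 69: x=[0.9134] v=[-0.1692]
Step 70: x=[0.9069] v=[-0.1292]
Step 71: x=[0.9025] v=[-0.0889]
Step 72: x=[0.9001] v=[-0.0485]
Step 73: x=[0.8997] v=[-0.0080]
Step 74: x=[0.9013] v=[0.0325]
First v>=0 after going negative at step 74, time=3.7000

Answer: 3.7000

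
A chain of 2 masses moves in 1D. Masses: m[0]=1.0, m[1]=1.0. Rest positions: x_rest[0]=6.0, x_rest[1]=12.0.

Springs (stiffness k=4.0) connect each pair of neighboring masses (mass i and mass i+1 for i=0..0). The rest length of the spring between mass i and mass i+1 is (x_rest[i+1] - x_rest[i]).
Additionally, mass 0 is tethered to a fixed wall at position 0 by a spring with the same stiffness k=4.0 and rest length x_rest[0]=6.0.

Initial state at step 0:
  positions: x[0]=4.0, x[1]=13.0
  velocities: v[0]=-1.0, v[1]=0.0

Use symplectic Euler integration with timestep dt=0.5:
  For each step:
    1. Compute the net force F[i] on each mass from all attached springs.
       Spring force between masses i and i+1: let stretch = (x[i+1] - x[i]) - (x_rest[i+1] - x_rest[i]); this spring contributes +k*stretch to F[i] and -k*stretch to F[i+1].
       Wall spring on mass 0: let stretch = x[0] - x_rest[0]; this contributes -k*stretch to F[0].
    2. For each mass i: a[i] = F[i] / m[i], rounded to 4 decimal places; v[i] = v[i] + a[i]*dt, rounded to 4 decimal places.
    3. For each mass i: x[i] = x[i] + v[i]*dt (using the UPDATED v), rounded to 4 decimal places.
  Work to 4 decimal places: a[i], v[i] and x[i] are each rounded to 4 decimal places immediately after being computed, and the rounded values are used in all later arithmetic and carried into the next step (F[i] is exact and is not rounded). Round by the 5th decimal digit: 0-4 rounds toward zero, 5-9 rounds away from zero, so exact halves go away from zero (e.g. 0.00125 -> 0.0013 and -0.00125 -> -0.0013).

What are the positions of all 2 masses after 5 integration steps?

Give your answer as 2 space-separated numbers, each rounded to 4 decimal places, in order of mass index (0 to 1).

Answer: 8.0000 11.0000

Derivation:
Step 0: x=[4.0000 13.0000] v=[-1.0000 0.0000]
Step 1: x=[8.5000 10.0000] v=[9.0000 -6.0000]
Step 2: x=[6.0000 11.5000] v=[-5.0000 3.0000]
Step 3: x=[3.0000 13.5000] v=[-6.0000 4.0000]
Step 4: x=[7.5000 11.0000] v=[9.0000 -5.0000]
Step 5: x=[8.0000 11.0000] v=[1.0000 0.0000]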